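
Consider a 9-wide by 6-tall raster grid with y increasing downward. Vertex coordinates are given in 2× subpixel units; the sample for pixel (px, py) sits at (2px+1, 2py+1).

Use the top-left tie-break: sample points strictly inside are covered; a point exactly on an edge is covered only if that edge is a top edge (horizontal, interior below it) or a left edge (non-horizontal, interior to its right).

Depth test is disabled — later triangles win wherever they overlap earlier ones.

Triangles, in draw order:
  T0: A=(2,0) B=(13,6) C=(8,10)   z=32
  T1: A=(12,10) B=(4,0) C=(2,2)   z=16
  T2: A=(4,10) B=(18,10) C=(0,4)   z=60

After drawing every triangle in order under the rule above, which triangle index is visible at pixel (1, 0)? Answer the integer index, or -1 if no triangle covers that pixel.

T0:
  2·area = 74
  edge (2, 0)→(13, 6): d=(11,6) right/bottom  bias=-1
  edge (13, 6)→(8, 10): d=(-5,4) right/bottom  bias=-1
  edge (8, 10)→(2, 0): d=(-6,-10) top-left  bias=+0
    (1,0)@(3, 1): e=[5,65,4] → █
    (2,0)@(5, 1): e=[-7,57,24] → ·
    (1,1)@(3, 3): e=[27,55,-8] → ·
    (2,1)@(5, 3): e=[15,47,12] → █
    (3,1)@(7, 3): e=[3,39,32] → █
    (4,1)@(9, 3): e=[-9,31,52] → ·
    (2,2)@(5, 5): e=[37,37,0] → █  [on edge]
    (4,2)@(9, 5): e=[13,21,40] → █
    (5,2)@(11, 5): e=[1,13,60] → █
    (6,2)@(13, 5): e=[-11,5,80] → ·
    (2,3)@(5, 7): e=[59,27,-12] → ·
    (3,3)@(7, 7): e=[47,19,8] → █
  covered (11 px):
    · █ · · · · · · ·
    · · █ █ · · · · ·
    · · █ █ █ █ · · ·
    · · · █ █ █ · · ·
    · · · · █ · · · ·
    · · · · · · · · ·
T1:
  2·area = 36  (B↔C swapped to make it positive)
  edge (12, 10)→(2, 2): d=(-10,-8) top-left  bias=+0
  edge (2, 2)→(4, 0): d=(2,-2) top-left  bias=+0
  edge (4, 0)→(12, 10): d=(8,10) right/bottom  bias=-1
    (1,0)@(3, 1): e=[18,0,18] → █  [on edge]
    (2,0)@(5, 1): e=[34,4,-2] → ·
    (0,1)@(1, 3): e=[-18,0,54] → ·  [on edge]
    (1,1)@(3, 3): e=[-2,4,34] → ·
    (2,1)@(5, 3): e=[14,8,14] → █
    (3,1)@(7, 3): e=[30,12,-6] → ·
    (2,2)@(5, 5): e=[-6,12,30] → ·
    (3,2)@(7, 5): e=[10,16,10] → █
    (4,2)@(9, 5): e=[26,20,-10] → ·
    (3,3)@(7, 7): e=[-10,20,26] → ·
    (4,3)@(9, 7): e=[6,24,6] → █
    (5,3)@(11, 7): e=[22,28,-14] → ·
  covered (5 px):
    · █ · · · · · · ·
    · · █ · · · · · ·
    · · · █ · · · · ·
    · · · · █ · · · ·
    · · · · · █ · · ·
    · · · · · · · · ·
T2:
  2·area = 84  (B↔C swapped to make it positive)
  edge (4, 10)→(0, 4): d=(-4,-6) top-left  bias=+0
  edge (0, 4)→(18, 10): d=(18,6) right/bottom  bias=-1
  edge (18, 10)→(4, 10): d=(-14,0) right/bottom  bias=-1
    (0,2)@(1, 5): e=[2,12,70] → █
    (1,2)@(3, 5): e=[14,0,70] → ·  [on edge]
    (0,3)@(1, 7): e=[-6,48,42] → ·
    (1,3)@(3, 7): e=[6,36,42] → █
    (2,3)@(5, 7): e=[18,24,42] → █
    (3,3)@(7, 7): e=[30,12,42] → █
    (4,3)@(9, 7): e=[42,0,42] → ·  [on edge]
    (1,4)@(3, 9): e=[-2,72,14] → ·
    (2,4)@(5, 9): e=[10,60,14] → █
    (4,4)@(9, 9): e=[34,36,14] → █
    (5,4)@(11, 9): e=[46,24,14] → █
    (6,4)@(13, 9): e=[58,12,14] → █
    (7,4)@(15, 9): e=[70,0,14] → ·  [on edge]
  covered (9 px):
    · · · · · · · · ·
    · · · · · · · · ·
    █ · · · · · · · ·
    · █ █ █ · · · · ·
    · · █ █ █ █ █ · ·
    · · · · · · · · ·

Z-buffer (winner per pixel, '.' = empty):
  . 1 . . . . . . .
  . . 1 0 . . . . .
  2 . 0 1 0 0 . . .
  . 2 2 2 1 0 . . .
  . . 2 2 2 2 2 . .
  . . . . . . . . .

Result: 1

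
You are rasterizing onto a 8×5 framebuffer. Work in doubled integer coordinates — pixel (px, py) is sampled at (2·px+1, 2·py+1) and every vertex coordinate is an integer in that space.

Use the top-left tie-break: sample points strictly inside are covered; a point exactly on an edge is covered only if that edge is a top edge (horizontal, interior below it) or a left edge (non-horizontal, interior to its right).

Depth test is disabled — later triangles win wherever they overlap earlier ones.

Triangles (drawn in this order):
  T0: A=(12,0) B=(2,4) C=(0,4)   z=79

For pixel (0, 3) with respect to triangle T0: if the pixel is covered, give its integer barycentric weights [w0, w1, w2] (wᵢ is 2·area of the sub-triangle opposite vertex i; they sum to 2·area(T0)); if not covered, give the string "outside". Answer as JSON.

T0:
  2·area = 8
  edge (12, 0)→(2, 4): d=(-10,4) right/bottom  bias=-1
  edge (2, 4)→(0, 4): d=(-2,0) right/bottom  bias=-1
  edge (0, 4)→(12, 0): d=(12,-4) top-left  bias=+0
    (4,0)@(9, 1): e=[2,6,0] → #  [on edge]
    (5,0)@(11, 1): e=[-6,6,8] → ·
    (1,1)@(3, 3): e=[6,2,0] → #  [on edge]
    (2,1)@(5, 3): e=[-2,2,8] → ·
    (4,1)@(9, 3): e=[-18,2,24] → ·
    (1,2)@(3, 5): e=[-14,-2,24] → ·
  covered (2 px):
    · · · · # · · ·
    · # · · · · · ·
    · · · · · · · ·
    · · · · · · · ·
    · · · · · · · ·

Result: "outside"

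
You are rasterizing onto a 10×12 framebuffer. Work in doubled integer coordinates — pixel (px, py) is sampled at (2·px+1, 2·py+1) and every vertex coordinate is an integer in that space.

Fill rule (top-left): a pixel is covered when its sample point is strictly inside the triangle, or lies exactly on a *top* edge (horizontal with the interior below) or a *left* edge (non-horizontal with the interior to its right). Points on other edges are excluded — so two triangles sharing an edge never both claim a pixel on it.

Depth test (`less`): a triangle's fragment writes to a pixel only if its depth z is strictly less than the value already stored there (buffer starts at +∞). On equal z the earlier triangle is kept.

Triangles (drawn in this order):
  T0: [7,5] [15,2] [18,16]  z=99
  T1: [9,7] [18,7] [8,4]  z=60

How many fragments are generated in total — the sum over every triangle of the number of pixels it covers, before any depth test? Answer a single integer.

T0:
  2·area = 121
  edge (7, 5)→(15, 2): d=(8,-3) top-left  bias=+0
  edge (15, 2)→(18, 16): d=(3,14) right/bottom  bias=-1
  edge (18, 16)→(7, 5): d=(-11,-11) top-left  bias=+0
    (1,0)@(3, 1): e=[-44,165,0] → .  [on edge]
    (2,1)@(5, 3): e=[-22,143,0] → .  [on edge]
    (6,1)@(13, 3): e=[2,31,88] → X
    (7,1)@(15, 3): e=[8,3,110] → X
    (8,1)@(17, 3): e=[14,-25,132] → .
    (3,2)@(7, 5): e=[0,121,0] → X  [on edge]
    (4,2)@(9, 5): e=[6,93,22] → X
    (5,2)@(11, 5): e=[12,65,44] → X
    (8,2)@(17, 5): e=[30,-19,110] → .
    (3,3)@(7, 7): e=[16,127,-22] → .
    (4,3)@(9, 7): e=[22,99,0] → X  [on edge]
    (8,3)@(17, 7): e=[46,-13,88] → .
    (5,4)@(11, 9): e=[44,77,0] → X  [on edge]
    (6,5)@(13, 11): e=[66,55,0] → X  [on edge]
    (7,6)@(15, 13): e=[88,33,0] → X  [on edge]
    (8,7)@(17, 15): e=[110,11,0] → X  [on edge]
    (9,8)@(19, 17): e=[132,-11,0] → .  [on edge]
  covered (19 px):
    . . . . . . . . . .
    . . . . . . X X . .
    . . . X X X X X . .
    . . . . X X X X . .
    . . . . . X X X . .
    . . . . . . X X . .
    . . . . . . . X X .
    . . . . . . . . X .
    . . . . . . . . . .
    . . . . . . . . . .
    . . . . . . . . . .
    . . . . . . . . . .
T1:
  2·area = 27  (B↔C swapped to make it positive)
  edge (9, 7)→(8, 4): d=(-1,-3) top-left  bias=+0
  edge (8, 4)→(18, 7): d=(10,3) right/bottom  bias=-1
  edge (18, 7)→(9, 7): d=(-9,0) right/bottom  bias=-1
    (3,0)@(7, 1): e=[0,-27,54] → .  [on edge]
    (4,2)@(9, 5): e=[2,7,18] → X
    (5,2)@(11, 5): e=[8,1,18] → X
    (6,2)@(13, 5): e=[14,-5,18] → .
    (0,3)@(1, 7): e=[-24,51,0] → .  [on edge]
    (1,3)@(3, 7): e=[-18,45,0] → .  [on edge]
    (2,3)@(5, 7): e=[-12,39,0] → .  [on edge]
    (3,3)@(7, 7): e=[-6,33,0] → .  [on edge]
    (4,3)@(9, 7): e=[0,27,0] → .  [on edge]
    (5,3)@(11, 7): e=[6,21,0] → .  [on edge]
    (6,3)@(13, 7): e=[12,15,0] → .  [on edge]
    (7,3)@(15, 7): e=[18,9,0] → .  [on edge]
    (8,3)@(17, 7): e=[24,3,0] → .  [on edge]
    (9,3)@(19, 7): e=[30,-3,0] → .  [on edge]
    (5,6)@(11, 13): e=[0,81,-54] → .  [on edge]
    (6,9)@(13, 19): e=[0,135,-108] → .  [on edge]
  covered (2 px):
    . . . . . . . . . .
    . . . . . . . . . .
    . . . . X X . . . .
    . . . . . . . . . .
    . . . . . . . . . .
    . . . . . . . . . .
    . . . . . . . . . .
    . . . . . . . . . .
    . . . . . . . . . .
    . . . . . . . . . .
    . . . . . . . . . .
    . . . . . . . . . .

Result: 21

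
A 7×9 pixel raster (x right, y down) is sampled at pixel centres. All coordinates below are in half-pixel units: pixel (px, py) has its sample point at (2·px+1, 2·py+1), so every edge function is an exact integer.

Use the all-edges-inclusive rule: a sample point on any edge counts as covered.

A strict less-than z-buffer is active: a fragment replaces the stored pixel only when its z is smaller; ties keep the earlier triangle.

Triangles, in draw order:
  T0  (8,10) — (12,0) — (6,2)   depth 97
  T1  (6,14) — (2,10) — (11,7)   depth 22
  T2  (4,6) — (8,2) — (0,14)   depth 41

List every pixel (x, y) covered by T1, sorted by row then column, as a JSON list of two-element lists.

T0:
  2·area = 52  (B↔C swapped to make it positive)
  edge (8, 10)→(6, 2): d=(-2,-8) inclusive
  edge (6, 2)→(12, 0): d=(6,-2) inclusive
  edge (12, 0)→(8, 10): d=(-4,10) inclusive
    (4,0)@(9, 1): e=[26,0,26] → #  [on edge]
    (5,0)@(11, 1): e=[42,4,6] → #
    (6,0)@(13, 1): e=[58,8,-14] → ·
    (1,1)@(3, 3): e=[-26,0,78] → ·  [on edge]
    (3,1)@(7, 3): e=[6,8,38] → #
    (5,1)@(11, 3): e=[38,16,-2] → ·
    (3,2)@(7, 5): e=[2,20,30] → #
    (5,2)@(11, 5): e=[34,28,-10] → ·
    (3,3)@(7, 7): e=[-2,32,22] → ·
    (4,3)@(9, 7): e=[14,36,2] → #
    (5,3)@(11, 7): e=[30,40,-18] → ·
    (4,4)@(9, 9): e=[10,48,-6] → ·
  covered (7 px):
    · · · · # # ·
    · · · # # · ·
    · · · # # · ·
    · · · · # · ·
    · · · · · · ·
    · · · · · · ·
    · · · · · · ·
    · · · · · · ·
    · · · · · · ·
T1:
  2·area = 48
  edge (6, 14)→(2, 10): d=(-4,-4) inclusive
  edge (2, 10)→(11, 7): d=(9,-3) inclusive
  edge (11, 7)→(6, 14): d=(-5,7) inclusive
    (5,3)@(11, 7): e=[48,0,0] → #  [on edge]
    (6,3)@(13, 7): e=[56,6,-14] → ·
    (0,4)@(1, 9): e=[0,-12,60] → ·  [on edge]
    (2,4)@(5, 9): e=[16,0,32] → #  [on edge]
    (3,4)@(7, 9): e=[24,6,18] → #
    (4,4)@(9, 9): e=[32,12,4] → #
    (5,4)@(11, 9): e=[40,18,-10] → ·
    (1,5)@(3, 11): e=[0,12,36] → #  [on edge]
    (4,5)@(9, 11): e=[24,30,-6] → ·
    (1,6)@(3, 13): e=[-8,30,26] → ·
    (2,6)@(5, 13): e=[0,36,12] → #  [on edge]
    (3,6)@(7, 13): e=[8,42,-2] → ·
    (3,7)@(7, 15): e=[0,60,-12] → ·  [on edge]
    (4,8)@(9, 17): e=[0,84,-36] → ·  [on edge]
  covered (8 px):
    · · · · · · ·
    · · · · · · ·
    · · · · · · ·
    · · · · · # ·
    · · # # # · ·
    · # # # · · ·
    · · # · · · ·
    · · · · · · ·
    · · · · · · ·
T2:
  2·area = 16
  edge (4, 6)→(8, 2): d=(4,-4) inclusive
  edge (8, 2)→(0, 14): d=(-8,12) inclusive
  edge (0, 14)→(4, 6): d=(4,-8) inclusive
    (4,0)@(9, 1): e=[0,-4,20] → ·  [on edge]
    (3,1)@(7, 3): e=[0,4,12] → #  [on edge]
    (4,1)@(9, 3): e=[8,-20,28] → ·
    (2,2)@(5, 5): e=[0,12,4] → #  [on edge]
    (3,2)@(7, 5): e=[8,-12,20] → ·
    (1,3)@(3, 7): e=[0,20,-4] → ·  [on edge]
    (2,3)@(5, 7): e=[8,-4,12] → ·
    (0,4)@(1, 9): e=[0,28,-12] → ·  [on edge]
    (1,4)@(3, 9): e=[8,4,4] → #
    (2,4)@(5, 9): e=[16,-20,20] → ·
    (1,5)@(3, 11): e=[16,-12,12] → ·
  covered (3 px):
    · · · · · · ·
    · · · # · · ·
    · · # · · · ·
    · · · · · · ·
    · # · · · · ·
    · · · · · · ·
    · · · · · · ·
    · · · · · · ·
    · · · · · · ·

Result: [[5,3],[2,4],[3,4],[4,4],[1,5],[2,5],[3,5],[2,6]]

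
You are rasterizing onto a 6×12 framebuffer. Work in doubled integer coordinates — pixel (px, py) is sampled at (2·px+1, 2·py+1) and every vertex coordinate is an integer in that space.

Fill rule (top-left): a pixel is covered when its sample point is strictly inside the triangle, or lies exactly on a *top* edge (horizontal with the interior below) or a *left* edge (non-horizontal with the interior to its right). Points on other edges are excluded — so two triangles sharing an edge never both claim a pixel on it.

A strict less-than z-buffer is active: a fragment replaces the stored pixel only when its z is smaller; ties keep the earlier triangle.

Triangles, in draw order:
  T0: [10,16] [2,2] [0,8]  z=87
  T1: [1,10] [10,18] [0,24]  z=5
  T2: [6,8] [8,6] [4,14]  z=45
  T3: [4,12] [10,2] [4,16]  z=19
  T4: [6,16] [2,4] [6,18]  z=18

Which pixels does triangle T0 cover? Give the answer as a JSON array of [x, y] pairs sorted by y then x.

T0:
  2·area = 76  (B↔C swapped to make it positive)
  edge (10, 16)→(0, 8): d=(-10,-8) top-left  bias=+0
  edge (0, 8)→(2, 2): d=(2,-6) top-left  bias=+0
  edge (2, 2)→(10, 16): d=(8,14) right/bottom  bias=-1
    (0,2)@(1, 5): e=[38,0,38] → █  [on edge]
    (1,2)@(3, 5): e=[54,12,10] → █
    (2,2)@(5, 5): e=[70,24,-18] → ·
    (0,3)@(1, 7): e=[18,4,54] → █
    (2,3)@(5, 7): e=[50,28,-2] → ·
    (0,4)@(1, 9): e=[-2,8,70] → ·
    (1,4)@(3, 9): e=[14,20,42] → █
    (2,4)@(5, 9): e=[30,32,14] → █
    (3,4)@(7, 9): e=[46,44,-14] → ·
    (1,5)@(3, 11): e=[-6,24,58] → ·
    (2,5)@(5, 11): e=[10,36,30] → █
    (3,5)@(7, 11): e=[26,48,2] → █
  covered (10 px):
    · · · · · ·
    · · · · · ·
    █ █ · · · ·
    █ █ · · · ·
    · █ █ · · ·
    · · █ █ · ·
    · · · █ · ·
    · · · · █ ·
    · · · · · ·
    · · · · · ·
    · · · · · ·
    · · · · · ·
T1:
  2·area = 134
  edge (1, 10)→(10, 18): d=(9,8) right/bottom  bias=-1
  edge (10, 18)→(0, 24): d=(-10,6) right/bottom  bias=-1
  edge (0, 24)→(1, 10): d=(1,-14) top-left  bias=+0
    (0,5)@(1, 11): e=[9,124,1] → █
    (1,5)@(3, 11): e=[-7,112,29] → ·
    (0,6)@(1, 13): e=[27,104,3] → █
    (1,6)@(3, 13): e=[11,92,31] → █
    (2,6)@(5, 13): e=[-5,80,59] → ·
    (0,7)@(1, 15): e=[45,84,5] → █
    (2,7)@(5, 15): e=[13,60,61] → █
    (3,7)@(7, 15): e=[-3,48,89] → ·
    (0,8)@(1, 17): e=[63,64,7] → █
    (3,8)@(7, 17): e=[15,28,91] → █
    (4,8)@(9, 17): e=[-1,16,119] → ·
    (0,9)@(1, 19): e=[81,44,9] → █
    (2,10)@(5, 21): e=[67,0,67] → ·  [on edge]
  covered (17 px):
    · · · · · ·
    · · · · · ·
    · · · · · ·
    · · · · · ·
    · · · · · ·
    █ · · · · ·
    █ █ · · · ·
    █ █ █ · · ·
    █ █ █ █ · ·
    █ █ █ █ · ·
    █ █ · · · ·
    █ · · · · ·
T2:
  2·area = 8
  edge (6, 8)→(8, 6): d=(2,-2) top-left  bias=+0
  edge (8, 6)→(4, 14): d=(-4,8) right/bottom  bias=-1
  edge (4, 14)→(6, 8): d=(2,-6) top-left  bias=+0
    (5,1)@(11, 3): e=[0,-12,20] → ·  [on edge]
    (3,2)@(7, 5): e=[-4,12,0] → ·  [on edge]
    (4,2)@(9, 5): e=[0,-4,12] → ·  [on edge]
    (3,3)@(7, 7): e=[0,4,4] → █  [on edge]
    (4,3)@(9, 7): e=[4,-12,16] → ·
    (2,4)@(5, 9): e=[0,12,-4] → ·  [on edge]
    (3,4)@(7, 9): e=[4,-4,8] → ·
    (1,5)@(3, 11): e=[0,20,-12] → ·  [on edge]
    (2,5)@(5, 11): e=[4,4,0] → █  [on edge]
    (3,5)@(7, 11): e=[8,-12,12] → ·
    (0,6)@(1, 13): e=[0,28,-20] → ·  [on edge]
    (2,6)@(5, 13): e=[8,-4,4] → ·
    (1,8)@(3, 17): e=[12,-4,0] → ·  [on edge]
    (0,11)@(1, 23): e=[20,-12,0] → ·  [on edge]
  covered (2 px):
    · · · · · ·
    · · · · · ·
    · · · · · ·
    · · · █ · ·
    · · · · · ·
    · · █ · · ·
    · · · · · ·
    · · · · · ·
    · · · · · ·
    · · · · · ·
    · · · · · ·
    · · · · · ·
T3:
  2·area = 24
  edge (4, 12)→(10, 2): d=(6,-10) top-left  bias=+0
  edge (10, 2)→(4, 16): d=(-6,14) right/bottom  bias=-1
  edge (4, 16)→(4, 12): d=(0,-4) top-left  bias=+0
    (3,3)@(7, 7): e=[0,12,12] → █  [on edge]
    (4,3)@(9, 7): e=[20,-16,20] → ·
    (3,4)@(7, 9): e=[12,0,12] → ·  [on edge]
    (2,5)@(5, 11): e=[4,16,4] → █
    (3,5)@(7, 11): e=[24,-12,12] → ·
    (2,6)@(5, 13): e=[16,4,4] → █
    (3,6)@(7, 13): e=[36,-24,12] → ·
    (2,7)@(5, 15): e=[28,-8,4] → ·
    (0,8)@(1, 17): e=[0,36,-12] → ·  [on edge]
    (0,11)@(1, 23): e=[36,0,-12] → ·  [on edge]
  covered (3 px):
    · · · · · ·
    · · · · · ·
    · · · · · ·
    · · · █ · ·
    · · · · · ·
    · · █ · · ·
    · · █ · · ·
    · · · · · ·
    · · · · · ·
    · · · · · ·
    · · · · · ·
    · · · · · ·
T4:
  2·area = 8  (B↔C swapped to make it positive)
  edge (6, 16)→(6, 18): d=(0,2) right/bottom  bias=-1
  edge (6, 18)→(2, 4): d=(-4,-14) top-left  bias=+0
  edge (2, 4)→(6, 16): d=(4,12) right/bottom  bias=-1
    (0,0)@(1, 1): e=[10,-2,0] → ·  [on edge]
    (1,3)@(3, 7): e=[6,2,0] → ·  [on edge]
    (2,6)@(5, 13): e=[2,6,0] → ·  [on edge]
    (3,9)@(7, 19): e=[-2,10,0] → ·  [on edge]
  covered (0 px):
    · · · · · ·
    · · · · · ·
    · · · · · ·
    · · · · · ·
    · · · · · ·
    · · · · · ·
    · · · · · ·
    · · · · · ·
    · · · · · ·
    · · · · · ·
    · · · · · ·
    · · · · · ·

Answer: [[0,2],[1,2],[0,3],[1,3],[1,4],[2,4],[2,5],[3,5],[3,6],[4,7]]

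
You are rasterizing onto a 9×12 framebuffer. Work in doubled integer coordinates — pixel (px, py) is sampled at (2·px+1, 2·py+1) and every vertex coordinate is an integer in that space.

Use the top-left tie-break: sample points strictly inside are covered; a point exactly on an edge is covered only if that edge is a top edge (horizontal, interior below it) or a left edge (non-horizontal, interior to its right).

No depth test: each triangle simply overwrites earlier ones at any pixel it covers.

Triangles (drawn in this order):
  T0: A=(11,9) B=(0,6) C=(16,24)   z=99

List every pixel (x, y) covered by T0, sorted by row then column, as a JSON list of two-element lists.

T0:
  2·area = 150  (B↔C swapped to make it positive)
  edge (11, 9)→(16, 24): d=(5,15) right/bottom  bias=-1
  edge (16, 24)→(0, 6): d=(-16,-18) top-left  bias=+0
  edge (0, 6)→(11, 9): d=(11,3) right/bottom  bias=-1
    (4,1)@(9, 3): e=[0,210,-60] → .  [on edge]
    (0,3)@(1, 7): e=[140,2,8] → X
    (1,3)@(3, 7): e=[110,38,2] → X
    (2,3)@(5, 7): e=[80,74,-4] → .
    (0,4)@(1, 9): e=[150,-30,30] → .
    (1,4)@(3, 9): e=[120,6,24] → X
    (2,4)@(5, 9): e=[90,42,18] → X
    (3,4)@(7, 9): e=[60,78,12] → X
    (4,4)@(9, 9): e=[30,114,6] → X
    (5,4)@(11, 9): e=[0,150,0] → .  [on edge]
    (1,5)@(3, 11): e=[130,-26,46] → .
    (2,5)@(5, 11): e=[100,10,40] → X
    (6,7)@(13, 15): e=[0,90,60] → .  [on edge]
    (7,10)@(15, 21): e=[0,30,120] → .  [on edge]
  covered (18 px):
    . . . . . . . . .
    . . . . . . . . .
    . . . . . . . . .
    X X . . . . . . .
    . X X X X . . . .
    . . X X X X . . .
    . . . X X X . . .
    . . . . X X . . .
    . . . . . X X . .
    . . . . . . X . .
    . . . . . . . . .
    . . . . . . . . .

Final: [[0,3],[1,3],[1,4],[2,4],[3,4],[4,4],[2,5],[3,5],[4,5],[5,5],[3,6],[4,6],[5,6],[4,7],[5,7],[5,8],[6,8],[6,9]]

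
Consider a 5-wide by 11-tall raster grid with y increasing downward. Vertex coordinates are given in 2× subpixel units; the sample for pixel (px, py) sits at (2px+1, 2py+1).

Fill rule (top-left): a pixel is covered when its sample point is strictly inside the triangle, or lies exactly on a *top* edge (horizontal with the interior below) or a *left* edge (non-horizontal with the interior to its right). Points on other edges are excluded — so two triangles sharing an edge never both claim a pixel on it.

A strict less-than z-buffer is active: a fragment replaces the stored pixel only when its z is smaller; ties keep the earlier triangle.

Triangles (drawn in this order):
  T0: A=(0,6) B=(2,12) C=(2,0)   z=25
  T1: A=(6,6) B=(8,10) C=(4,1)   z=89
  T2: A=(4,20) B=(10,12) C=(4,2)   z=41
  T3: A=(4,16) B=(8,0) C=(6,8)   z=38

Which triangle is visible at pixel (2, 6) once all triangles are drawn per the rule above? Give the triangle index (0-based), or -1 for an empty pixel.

T0:
  2·area = 24  (B↔C swapped to make it positive)
  edge (0, 6)→(2, 0): d=(2,-6) top-left  bias=+0
  edge (2, 0)→(2, 12): d=(0,12) right/bottom  bias=-1
  edge (2, 12)→(0, 6): d=(-2,-6) top-left  bias=+0
    (0,1)@(1, 3): e=[0,12,12] → #  [on edge]
    (1,1)@(3, 3): e=[12,-12,24] → ·
    (0,2)@(1, 5): e=[4,12,8] → #
    (1,2)@(3, 5): e=[16,-12,20] → ·
    (0,3)@(1, 7): e=[8,12,4] → #
    (1,3)@(3, 7): e=[20,-12,16] → ·
    (0,4)@(1, 9): e=[12,12,0] → #  [on edge]
    (1,4)@(3, 9): e=[24,-12,12] → ·
    (0,5)@(1, 11): e=[16,12,-4] → ·
    (1,7)@(3, 15): e=[36,-12,0] → ·  [on edge]
    (2,10)@(5, 21): e=[60,-36,0] → ·  [on edge]
  covered (4 px):
    · · · · ·
    # · · · ·
    # · · · ·
    # · · · ·
    # · · · ·
    · · · · ·
    · · · · ·
    · · · · ·
    · · · · ·
    · · · · ·
    · · · · ·
T1:
  2·area = 2  (B↔C swapped to make it positive)
  edge (6, 6)→(4, 1): d=(-2,-5) top-left  bias=+0
  edge (4, 1)→(8, 10): d=(4,9) right/bottom  bias=-1
  edge (8, 10)→(6, 6): d=(-2,-4) top-left  bias=+0
  covered (0 px):
    · · · · ·
    · · · · ·
    · · · · ·
    · · · · ·
    · · · · ·
    · · · · ·
    · · · · ·
    · · · · ·
    · · · · ·
    · · · · ·
    · · · · ·
T2:
  2·area = 108  (B↔C swapped to make it positive)
  edge (4, 20)→(4, 2): d=(0,-18) top-left  bias=+0
  edge (4, 2)→(10, 12): d=(6,10) right/bottom  bias=-1
  edge (10, 12)→(4, 20): d=(-6,8) right/bottom  bias=-1
    (2,2)@(5, 5): e=[18,8,82] → #
    (3,2)@(7, 5): e=[54,-12,66] → ·
    (2,3)@(5, 7): e=[18,20,70] → #
    (3,3)@(7, 7): e=[54,0,54] → ·  [on edge]
    (2,4)@(5, 9): e=[18,32,58] → #
    (3,4)@(7, 9): e=[54,12,42] → #
    (4,4)@(9, 9): e=[90,-8,26] → ·
    (2,5)@(5, 11): e=[18,44,46] → #
    (4,5)@(9, 11): e=[90,4,14] → #
    (2,6)@(5, 13): e=[18,56,34] → #
    (2,7)@(5, 15): e=[18,68,22] → #
    (4,7)@(9, 15): e=[90,28,-10] → ·
  covered (13 px):
    · · · · ·
    · · · · ·
    · · # · ·
    · · # · ·
    · · # # ·
    · · # # #
    · · # # #
    · · # # ·
    · · # · ·
    · · · · ·
    · · · · ·
T3:
  degenerate (2·area = 0) — covers nothing

Z-buffer (winner per pixel, '.' = empty):
  . . . . .
  0 . . . .
  0 . 2 . .
  0 . 2 . .
  0 . 2 2 .
  . . 2 2 2
  . . 2 2 2
  . . 2 2 .
  . . 2 . .
  . . . . .
  . . . . .

Answer: 2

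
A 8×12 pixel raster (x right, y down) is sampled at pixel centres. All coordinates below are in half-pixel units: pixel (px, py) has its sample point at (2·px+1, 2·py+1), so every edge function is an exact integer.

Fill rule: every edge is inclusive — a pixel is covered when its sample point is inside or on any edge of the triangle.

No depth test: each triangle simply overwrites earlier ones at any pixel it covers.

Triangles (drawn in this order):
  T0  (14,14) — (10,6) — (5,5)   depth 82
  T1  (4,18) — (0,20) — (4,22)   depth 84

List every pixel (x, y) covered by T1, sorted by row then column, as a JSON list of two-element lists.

T0:
  2·area = 36  (B↔C swapped to make it positive)
  edge (14, 14)→(5, 5): d=(-9,-9) inclusive
  edge (5, 5)→(10, 6): d=(5,1) inclusive
  edge (10, 6)→(14, 14): d=(4,8) inclusive
    (0,0)@(1, 1): e=[0,-16,52] → ·  [on edge]
    (1,1)@(3, 3): e=[0,-8,44] → ·  [on edge]
    (2,2)@(5, 5): e=[0,0,36] → #  [on edge]
    (3,2)@(7, 5): e=[18,-2,20] → ·
    (2,3)@(5, 7): e=[-18,10,44] → ·
    (3,3)@(7, 7): e=[0,8,28] → #  [on edge]
    (4,3)@(9, 7): e=[18,6,12] → #
    (5,3)@(11, 7): e=[36,4,-4] → ·
    (7,3)@(15, 7): e=[72,0,-36] → ·  [on edge]
    (3,4)@(7, 9): e=[-18,18,36] → ·
    (4,4)@(9, 9): e=[0,16,20] → #  [on edge]
    (5,4)@(11, 9): e=[18,14,4] → #
    (5,5)@(11, 11): e=[0,24,12] → #  [on edge]
    (6,6)@(13, 13): e=[0,32,4] → #  [on edge]
    (7,7)@(15, 15): e=[0,40,-4] → ·  [on edge]
  covered (7 px):
    · · · · · · · ·
    · · · · · · · ·
    · · # · · · · ·
    · · · # # · · ·
    · · · · # # · ·
    · · · · · # · ·
    · · · · · · # ·
    · · · · · · · ·
    · · · · · · · ·
    · · · · · · · ·
    · · · · · · · ·
    · · · · · · · ·
T1:
  2·area = 16  (B↔C swapped to make it positive)
  edge (4, 18)→(4, 22): d=(0,4) inclusive
  edge (4, 22)→(0, 20): d=(-4,-2) inclusive
  edge (0, 20)→(4, 18): d=(4,-2) inclusive
    (1,9)@(3, 19): e=[4,10,2] → #
    (2,9)@(5, 19): e=[-4,14,6] → ·
    (1,10)@(3, 21): e=[4,2,10] → #
    (2,10)@(5, 21): e=[-4,6,14] → ·
    (1,11)@(3, 23): e=[4,-6,18] → ·
  covered (2 px):
    · · · · · · · ·
    · · · · · · · ·
    · · · · · · · ·
    · · · · · · · ·
    · · · · · · · ·
    · · · · · · · ·
    · · · · · · · ·
    · · · · · · · ·
    · · · · · · · ·
    · # · · · · · ·
    · # · · · · · ·
    · · · · · · · ·

Result: [[1,9],[1,10]]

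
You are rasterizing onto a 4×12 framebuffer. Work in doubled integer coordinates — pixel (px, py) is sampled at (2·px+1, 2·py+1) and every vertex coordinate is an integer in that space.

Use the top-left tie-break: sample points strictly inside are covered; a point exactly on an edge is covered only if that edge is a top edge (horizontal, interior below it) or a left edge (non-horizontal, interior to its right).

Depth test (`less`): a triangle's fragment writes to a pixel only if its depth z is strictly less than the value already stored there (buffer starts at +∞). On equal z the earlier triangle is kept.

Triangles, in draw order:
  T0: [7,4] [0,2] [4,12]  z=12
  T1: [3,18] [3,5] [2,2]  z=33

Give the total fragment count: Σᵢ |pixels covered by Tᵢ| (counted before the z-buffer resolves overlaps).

T0:
  2·area = 62  (B↔C swapped to make it positive)
  edge (7, 4)→(4, 12): d=(-3,8) right/bottom  bias=-1
  edge (4, 12)→(0, 2): d=(-4,-10) top-left  bias=+0
  edge (0, 2)→(7, 4): d=(7,2) right/bottom  bias=-1
    (0,1)@(1, 3): e=[51,6,5] → #
    (1,1)@(3, 3): e=[35,26,1] → #
    (2,1)@(5, 3): e=[19,46,-3] → ·
    (0,2)@(1, 5): e=[45,-2,19] → ·
    (1,2)@(3, 5): e=[29,18,15] → #
    (2,2)@(5, 5): e=[13,38,11] → #
    (3,2)@(7, 5): e=[-3,58,7] → ·
    (1,3)@(3, 7): e=[23,10,29] → #
    (3,3)@(7, 7): e=[-9,50,21] → ·
    (1,4)@(3, 9): e=[17,2,43] → #
    (3,4)@(7, 9): e=[-15,42,35] → ·
    (1,5)@(3, 11): e=[11,-6,57] → ·
  covered (8 px):
    · · · ·
    # # · ·
    · # # ·
    · # # ·
    · # # ·
    · · · ·
    · · · ·
    · · · ·
    · · · ·
    · · · ·
    · · · ·
    · · · ·
T1:
  2·area = 13  (B↔C swapped to make it positive)
  edge (3, 18)→(2, 2): d=(-1,-16) top-left  bias=+0
  edge (2, 2)→(3, 5): d=(1,3) right/bottom  bias=-1
  edge (3, 5)→(3, 18): d=(0,13) right/bottom  bias=-1
    (1,0)@(3, 1): e=[17,-4,0] → ·  [on edge]
    (1,1)@(3, 3): e=[15,-2,0] → ·  [on edge]
    (1,2)@(3, 5): e=[13,0,0] → ·  [on edge]
    (1,3)@(3, 7): e=[11,2,0] → ·  [on edge]
    (1,4)@(3, 9): e=[9,4,0] → ·  [on edge]
    (1,5)@(3, 11): e=[7,6,0] → ·  [on edge]
    (2,5)@(5, 11): e=[39,0,-26] → ·  [on edge]
    (1,6)@(3, 13): e=[5,8,0] → ·  [on edge]
    (1,7)@(3, 15): e=[3,10,0] → ·  [on edge]
    (1,8)@(3, 17): e=[1,12,0] → ·  [on edge]
    (3,8)@(7, 17): e=[65,0,-52] → ·  [on edge]
    (1,9)@(3, 19): e=[-1,14,0] → ·  [on edge]
    (1,10)@(3, 21): e=[-3,16,0] → ·  [on edge]
    (1,11)@(3, 23): e=[-5,18,0] → ·  [on edge]
  covered (0 px):
    · · · ·
    · · · ·
    · · · ·
    · · · ·
    · · · ·
    · · · ·
    · · · ·
    · · · ·
    · · · ·
    · · · ·
    · · · ·
    · · · ·

Result: 8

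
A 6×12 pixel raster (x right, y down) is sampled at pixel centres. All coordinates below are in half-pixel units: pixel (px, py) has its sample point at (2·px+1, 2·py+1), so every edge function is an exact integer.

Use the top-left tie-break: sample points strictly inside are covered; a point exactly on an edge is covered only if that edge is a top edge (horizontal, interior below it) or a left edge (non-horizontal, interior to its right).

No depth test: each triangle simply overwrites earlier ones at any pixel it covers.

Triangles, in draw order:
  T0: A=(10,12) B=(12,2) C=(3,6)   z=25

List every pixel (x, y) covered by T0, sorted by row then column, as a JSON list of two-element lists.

T0:
  2·area = 82  (B↔C swapped to make it positive)
  edge (10, 12)→(3, 6): d=(-7,-6) top-left  bias=+0
  edge (3, 6)→(12, 2): d=(9,-4) top-left  bias=+0
  edge (12, 2)→(10, 12): d=(-2,10) right/bottom  bias=-1
    (5,1)@(11, 3): e=[69,5,8] → █
    (3,2)@(7, 5): e=[31,7,44] → █
    (4,2)@(9, 5): e=[43,15,24] → █
    (2,3)@(5, 7): e=[5,17,60] → █
    (5,3)@(11, 7): e=[41,41,0] → ·  [on edge]
    (2,4)@(5, 9): e=[-9,35,56] → ·
    (3,4)@(7, 9): e=[3,43,36] → █
    (5,4)@(11, 9): e=[27,59,-4] → ·
    (3,5)@(7, 11): e=[-11,61,32] → ·
    (4,5)@(9, 11): e=[1,69,12] → █
    (5,5)@(11, 11): e=[13,77,-8] → ·
    (4,6)@(9, 13): e=[-13,87,8] → ·
    (4,8)@(9, 17): e=[-41,123,0] → ·  [on edge]
  covered (10 px):
    · · · · · ·
    · · · · · █
    · · · █ █ █
    · · █ █ █ ·
    · · · █ █ ·
    · · · · █ ·
    · · · · · ·
    · · · · · ·
    · · · · · ·
    · · · · · ·
    · · · · · ·
    · · · · · ·

Answer: [[5,1],[3,2],[4,2],[5,2],[2,3],[3,3],[4,3],[3,4],[4,4],[4,5]]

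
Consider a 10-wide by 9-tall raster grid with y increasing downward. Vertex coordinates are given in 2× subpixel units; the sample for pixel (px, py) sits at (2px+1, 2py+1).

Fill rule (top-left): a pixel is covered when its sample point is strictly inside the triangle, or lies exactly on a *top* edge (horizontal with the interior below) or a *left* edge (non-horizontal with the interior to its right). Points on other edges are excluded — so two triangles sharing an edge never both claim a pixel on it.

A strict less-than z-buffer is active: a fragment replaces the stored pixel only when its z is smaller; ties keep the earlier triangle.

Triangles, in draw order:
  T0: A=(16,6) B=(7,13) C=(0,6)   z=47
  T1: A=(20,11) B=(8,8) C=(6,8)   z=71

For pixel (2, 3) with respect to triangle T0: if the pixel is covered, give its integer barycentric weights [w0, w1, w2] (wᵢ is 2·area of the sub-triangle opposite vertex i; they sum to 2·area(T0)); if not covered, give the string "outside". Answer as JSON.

T0:
  2·area = 112
  edge (16, 6)→(7, 13): d=(-9,7) right/bottom  bias=-1
  edge (7, 13)→(0, 6): d=(-7,-7) top-left  bias=+0
  edge (0, 6)→(16, 6): d=(16,0) top-left  bias=+0
    (0,3)@(1, 7): e=[96,0,16] → #  [on edge]
    (1,3)@(3, 7): e=[82,14,16] → #
    (2,3)@(5, 7): e=[68,28,16] → #
    (3,3)@(7, 7): e=[54,42,16] → #
    (4,3)@(9, 7): e=[40,56,16] → #
    (5,3)@(11, 7): e=[26,70,16] → #
    (6,3)@(13, 7): e=[12,84,16] → #
    (7,3)@(15, 7): e=[-2,98,16] → ·
    (0,4)@(1, 9): e=[78,-14,48] → ·
    (1,4)@(3, 9): e=[64,0,48] → #  [on edge]
    (6,4)@(13, 9): e=[-6,70,48] → ·
    (1,5)@(3, 11): e=[46,-14,80] → ·
    (2,5)@(5, 11): e=[32,0,80] → #  [on edge]
    (3,6)@(7, 13): e=[0,0,112] → ·  [on edge]
    (4,7)@(9, 15): e=[-32,0,144] → ·  [on edge]
    (5,8)@(11, 17): e=[-64,0,176] → ·  [on edge]
  covered (15 px):
    · · · · · · · · · ·
    · · · · · · · · · ·
    · · · · · · · · · ·
    # # # # # # # · · ·
    · # # # # # · · · ·
    · · # # # · · · · ·
    · · · · · · · · · ·
    · · · · · · · · · ·
    · · · · · · · · · ·
T1:
  2·area = 6  (B↔C swapped to make it positive)
  edge (20, 11)→(6, 8): d=(-14,-3) top-left  bias=+0
  edge (6, 8)→(8, 8): d=(2,0) top-left  bias=+0
  edge (8, 8)→(20, 11): d=(12,3) right/bottom  bias=-1
    (5,4)@(11, 9): e=[1,2,3] → #
    (6,4)@(13, 9): e=[7,2,-3] → ·
    (5,5)@(11, 11): e=[-27,6,27] → ·
  covered (1 px):
    · · · · · · · · · ·
    · · · · · · · · · ·
    · · · · · · · · · ·
    · · · · · · · · · ·
    · · · · · # · · · ·
    · · · · · · · · · ·
    · · · · · · · · · ·
    · · · · · · · · · ·
    · · · · · · · · · ·

Final: [28,16,68]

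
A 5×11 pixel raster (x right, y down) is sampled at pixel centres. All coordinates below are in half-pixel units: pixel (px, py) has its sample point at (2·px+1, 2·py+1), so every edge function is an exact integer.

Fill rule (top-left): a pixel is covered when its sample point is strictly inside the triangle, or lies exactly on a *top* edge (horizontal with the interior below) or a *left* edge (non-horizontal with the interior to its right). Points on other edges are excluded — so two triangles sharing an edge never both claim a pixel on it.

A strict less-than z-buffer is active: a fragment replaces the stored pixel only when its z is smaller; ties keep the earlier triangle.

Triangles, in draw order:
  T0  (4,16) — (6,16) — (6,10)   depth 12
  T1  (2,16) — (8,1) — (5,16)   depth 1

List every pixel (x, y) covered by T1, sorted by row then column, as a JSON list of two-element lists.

T0:
  2·area = 12  (B↔C swapped to make it positive)
  edge (4, 16)→(6, 10): d=(2,-6) top-left  bias=+0
  edge (6, 10)→(6, 16): d=(0,6) right/bottom  bias=-1
  edge (6, 16)→(4, 16): d=(-2,0) right/bottom  bias=-1
    (4,0)@(9, 1): e=[0,-18,30] → ·  [on edge]
    (3,3)@(7, 7): e=[0,-6,18] → ·  [on edge]
    (2,6)@(5, 13): e=[0,6,6] → █  [on edge]
    (3,6)@(7, 13): e=[12,-6,6] → ·
    (2,7)@(5, 15): e=[4,6,2] → █
    (3,7)@(7, 15): e=[16,-6,2] → ·
    (2,8)@(5, 17): e=[8,6,-2] → ·
    (1,9)@(3, 19): e=[0,18,-6] → ·  [on edge]
  covered (2 px):
    · · · · ·
    · · · · ·
    · · · · ·
    · · · · ·
    · · · · ·
    · · · · ·
    · · █ · ·
    · · █ · ·
    · · · · ·
    · · · · ·
    · · · · ·
T1:
  2·area = 45
  edge (2, 16)→(8, 1): d=(6,-15) top-left  bias=+0
  edge (8, 1)→(5, 16): d=(-3,15) right/bottom  bias=-1
  edge (5, 16)→(2, 16): d=(-3,0) right/bottom  bias=-1
    (3,2)@(7, 5): e=[9,3,33] → █
    (4,2)@(9, 5): e=[39,-27,33] → ·
    (3,3)@(7, 7): e=[21,-3,27] → ·
    (2,4)@(5, 9): e=[3,21,21] → █
    (3,4)@(7, 9): e=[33,-9,21] → ·
    (2,5)@(5, 11): e=[15,15,15] → █
    (3,5)@(7, 11): e=[45,-15,15] → ·
    (2,6)@(5, 13): e=[27,9,9] → █
    (3,6)@(7, 13): e=[57,-21,9] → ·
    (1,7)@(3, 15): e=[9,33,3] → █
    (3,7)@(7, 15): e=[69,-27,3] → ·
    (1,8)@(3, 17): e=[21,27,-3] → ·
  covered (6 px):
    · · · · ·
    · · · · ·
    · · · █ ·
    · · · · ·
    · · █ · ·
    · · █ · ·
    · · █ · ·
    · █ █ · ·
    · · · · ·
    · · · · ·
    · · · · ·

Result: [[3,2],[2,4],[2,5],[2,6],[1,7],[2,7]]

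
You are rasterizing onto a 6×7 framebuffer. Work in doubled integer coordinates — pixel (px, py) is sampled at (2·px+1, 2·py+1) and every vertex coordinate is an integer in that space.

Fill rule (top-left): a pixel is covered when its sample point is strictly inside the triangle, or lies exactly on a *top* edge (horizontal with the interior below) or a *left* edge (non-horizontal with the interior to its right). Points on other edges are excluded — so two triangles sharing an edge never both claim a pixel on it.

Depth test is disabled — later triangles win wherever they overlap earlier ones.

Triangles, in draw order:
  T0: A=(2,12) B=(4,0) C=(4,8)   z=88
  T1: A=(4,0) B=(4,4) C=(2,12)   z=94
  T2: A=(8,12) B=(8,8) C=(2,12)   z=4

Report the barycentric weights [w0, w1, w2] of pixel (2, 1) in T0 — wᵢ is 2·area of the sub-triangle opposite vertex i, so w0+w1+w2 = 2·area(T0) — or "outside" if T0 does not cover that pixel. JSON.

T0:
  2·area = 16
  edge (2, 12)→(4, 0): d=(2,-12) top-left  bias=+0
  edge (4, 0)→(4, 8): d=(0,8) right/bottom  bias=-1
  edge (4, 8)→(2, 12): d=(-2,4) right/bottom  bias=-1
    (1,3)@(3, 7): e=[2,8,6] → █
    (2,3)@(5, 7): e=[26,-8,-2] → ·
    (1,4)@(3, 9): e=[6,8,2] → █
    (2,4)@(5, 9): e=[30,-8,-6] → ·
    (1,5)@(3, 11): e=[10,8,-2] → ·
  covered (2 px):
    · · · · · ·
    · · · · · ·
    · · · · · ·
    · █ · · · ·
    · █ · · · ·
    · · · · · ·
    · · · · · ·
T1:
  2·area = 8
  edge (4, 0)→(4, 4): d=(0,4) right/bottom  bias=-1
  edge (4, 4)→(2, 12): d=(-2,8) right/bottom  bias=-1
  edge (2, 12)→(4, 0): d=(2,-12) top-left  bias=+0
    (1,3)@(3, 7): e=[4,2,2] → █
    (2,3)@(5, 7): e=[-4,-14,26] → ·
    (1,4)@(3, 9): e=[4,-2,6] → ·
  covered (1 px):
    · · · · · ·
    · · · · · ·
    · · · · · ·
    · █ · · · ·
    · · · · · ·
    · · · · · ·
    · · · · · ·
T2:
  2·area = 24  (B↔C swapped to make it positive)
  edge (8, 12)→(2, 12): d=(-6,0) right/bottom  bias=-1
  edge (2, 12)→(8, 8): d=(6,-4) top-left  bias=+0
  edge (8, 8)→(8, 12): d=(0,4) right/bottom  bias=-1
    (3,4)@(7, 9): e=[18,2,4] → █
    (4,4)@(9, 9): e=[18,10,-4] → ·
    (2,5)@(5, 11): e=[6,6,12] → █
    (4,5)@(9, 11): e=[6,22,-4] → ·
    (2,6)@(5, 13): e=[-6,18,12] → ·
    (3,6)@(7, 13): e=[-6,26,4] → ·
  covered (3 px):
    · · · · · ·
    · · · · · ·
    · · · · · ·
    · · · · · ·
    · · · █ · ·
    · · █ █ · ·
    · · · · · ·

Final: "outside"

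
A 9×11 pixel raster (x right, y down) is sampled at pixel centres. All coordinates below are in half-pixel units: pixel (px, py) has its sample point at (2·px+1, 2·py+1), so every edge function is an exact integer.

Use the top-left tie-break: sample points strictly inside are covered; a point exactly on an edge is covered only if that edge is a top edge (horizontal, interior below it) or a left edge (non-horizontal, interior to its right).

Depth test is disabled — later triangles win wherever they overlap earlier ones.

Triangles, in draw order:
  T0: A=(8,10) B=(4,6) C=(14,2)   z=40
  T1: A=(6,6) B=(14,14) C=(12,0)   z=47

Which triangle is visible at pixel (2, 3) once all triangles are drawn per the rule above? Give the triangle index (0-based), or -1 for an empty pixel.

T0:
  2·area = 56
  edge (8, 10)→(4, 6): d=(-4,-4) top-left  bias=+0
  edge (4, 6)→(14, 2): d=(10,-4) top-left  bias=+0
  edge (14, 2)→(8, 10): d=(-6,8) right/bottom  bias=-1
    (0,1)@(1, 3): e=[0,-42,98] → ·  [on edge]
    (6,1)@(13, 3): e=[48,6,2] → █
    (7,1)@(15, 3): e=[56,14,-14] → ·
    (1,2)@(3, 5): e=[0,-14,70] → ·  [on edge]
    (3,2)@(7, 5): e=[16,2,38] → █
    (4,2)@(9, 5): e=[24,10,22] → █
    (5,2)@(11, 5): e=[32,18,6] → █
    (6,2)@(13, 5): e=[40,26,-10] → ·
    (2,3)@(5, 7): e=[0,14,42] → █  [on edge]
    (5,3)@(11, 7): e=[24,38,-6] → ·
    (2,4)@(5, 9): e=[-8,34,30] → ·
    (3,4)@(7, 9): e=[0,42,14] → █  [on edge]
    (4,5)@(9, 11): e=[0,70,-14] → ·  [on edge]
    (5,6)@(11, 13): e=[0,98,-42] → ·  [on edge]
    (6,7)@(13, 15): e=[0,126,-70] → ·  [on edge]
    (7,8)@(15, 17): e=[0,154,-98] → ·  [on edge]
    (8,9)@(17, 19): e=[0,182,-126] → ·  [on edge]
  covered (8 px):
    · · · · · · · · ·
    · · · · · · █ · ·
    · · · █ █ █ · · ·
    · · █ █ █ · · · ·
    · · · █ · · · · ·
    · · · · · · · · ·
    · · · · · · · · ·
    · · · · · · · · ·
    · · · · · · · · ·
    · · · · · · · · ·
    · · · · · · · · ·
T1:
  2·area = 96  (B↔C swapped to make it positive)
  edge (6, 6)→(12, 0): d=(6,-6) top-left  bias=+0
  edge (12, 0)→(14, 14): d=(2,14) right/bottom  bias=-1
  edge (14, 14)→(6, 6): d=(-8,-8) top-left  bias=+0
    (0,0)@(1, 1): e=[-60,156,0] → ·  [on edge]
    (5,0)@(11, 1): e=[0,16,80] → █  [on edge]
    (6,0)@(13, 1): e=[12,-12,96] → ·
    (1,1)@(3, 3): e=[-36,132,0] → ·  [on edge]
    (4,1)@(9, 3): e=[0,48,48] → █  [on edge]
    (6,1)@(13, 3): e=[24,-8,80] → ·
    (2,2)@(5, 5): e=[-12,108,0] → ·  [on edge]
    (3,2)@(7, 5): e=[0,80,16] → █  [on edge]
    (6,2)@(13, 5): e=[36,-4,64] → ·
    (2,3)@(5, 7): e=[0,112,-16] → ·  [on edge]
    (3,3)@(7, 7): e=[12,84,0] → █  [on edge]
    (6,3)@(13, 7): e=[48,0,48] → ·  [on edge]
    (1,4)@(3, 9): e=[0,144,-48] → ·  [on edge]
    (4,4)@(9, 9): e=[36,60,0] → █  [on edge]
    (0,5)@(1, 11): e=[0,176,-80] → ·  [on edge]
    (5,5)@(11, 11): e=[60,36,0] → █  [on edge]
    (6,6)@(13, 13): e=[84,12,0] → █  [on edge]
    (7,7)@(15, 15): e=[108,-12,0] → ·  [on edge]
    (8,8)@(17, 17): e=[132,-36,0] → ·  [on edge]
    (7,10)@(15, 21): e=[144,0,-48] → ·  [on edge]
  covered (15 px):
    · · · · · █ · · ·
    · · · · █ █ · · ·
    · · · █ █ █ · · ·
    · · · █ █ █ · · ·
    · · · · █ █ █ · ·
    · · · · · █ █ · ·
    · · · · · · █ · ·
    · · · · · · · · ·
    · · · · · · · · ·
    · · · · · · · · ·
    · · · · · · · · ·

Z-buffer (winner per pixel, '.' = empty):
  . . . . . 1 . . .
  . . . . 1 1 0 . .
  . . . 1 1 1 . . .
  . . 0 1 1 1 . . .
  . . . 0 1 1 1 . .
  . . . . . 1 1 . .
  . . . . . . 1 . .
  . . . . . . . . .
  . . . . . . . . .
  . . . . . . . . .
  . . . . . . . . .

Final: 0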